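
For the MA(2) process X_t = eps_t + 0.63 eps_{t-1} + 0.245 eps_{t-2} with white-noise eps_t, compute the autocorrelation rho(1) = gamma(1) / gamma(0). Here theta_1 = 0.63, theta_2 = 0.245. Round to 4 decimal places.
\rho(1) = 0.5384

For an MA(q) process with theta_0 = 1, the autocovariance is
  gamma(k) = sigma^2 * sum_{i=0..q-k} theta_i * theta_{i+k},
and rho(k) = gamma(k) / gamma(0). Sigma^2 cancels.
  numerator   = (1)*(0.63) + (0.63)*(0.245) = 0.78435.
  denominator = (1)^2 + (0.63)^2 + (0.245)^2 = 1.456925.
  rho(1) = 0.78435 / 1.456925 = 0.5384.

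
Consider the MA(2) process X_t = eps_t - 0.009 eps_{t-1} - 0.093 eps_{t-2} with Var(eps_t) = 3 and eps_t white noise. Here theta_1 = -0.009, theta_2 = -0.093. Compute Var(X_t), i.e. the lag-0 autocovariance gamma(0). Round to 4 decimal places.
\gamma(0) = 3.0262

For an MA(q) process X_t = eps_t + sum_i theta_i eps_{t-i} with
Var(eps_t) = sigma^2, the variance is
  gamma(0) = sigma^2 * (1 + sum_i theta_i^2).
  sum_i theta_i^2 = (-0.009)^2 + (-0.093)^2 = 0.000081 + 0.008649 = 0.00873.
  gamma(0) = 3 * (1 + 0.00873) = 3 * 1.00873 = 3.02619, which rounds to 3.0262.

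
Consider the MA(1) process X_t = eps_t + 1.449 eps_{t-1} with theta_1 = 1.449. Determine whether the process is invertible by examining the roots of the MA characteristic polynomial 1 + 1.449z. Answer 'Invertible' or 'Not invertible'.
\text{Not invertible}

The MA(q) characteristic polynomial is P(z) = 1 + 1.449z.
Invertibility requires all roots to lie outside the unit circle, i.e. |z| > 1 for every root.
This is linear in z: 1 + (1.449) z = 0  =>  z = -1/(1.449) = -0.690131,  |z| = 0.690131.
Moduli of all roots: 0.6901.
All moduli strictly greater than 1? No.
Verdict: Not invertible.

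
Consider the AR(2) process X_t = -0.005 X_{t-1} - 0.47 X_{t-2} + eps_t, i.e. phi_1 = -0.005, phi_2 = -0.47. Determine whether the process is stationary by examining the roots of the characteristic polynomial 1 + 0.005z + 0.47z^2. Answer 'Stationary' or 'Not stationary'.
\text{Stationary}

The AR(p) characteristic polynomial is P(z) = 1 + 0.005z + 0.47z^2.
Stationarity requires all roots to lie outside the unit circle, i.e. |z| > 1 for every root.
Set 1 + (0.005) z + (0.47) z^2 = 0, i.e. a z^2 + b z + c = 0 with a = 0.47, b = 0.005, c = 1.
Discriminant D = b^2 - 4ac = (0.005)^2 - 4*(0.47)*1 = 0.000025 - (1.88) = -1.879975.
D < 0, so the roots are the complex-conjugate pair z = (-b +/- i sqrt(-D)) / (2a) = -0.0053 +/- 1.4586i.
For a conjugate pair |z|^2 = z * conj(z) = (product of roots) = c/a = 1/(0.47) = 2.12766, so |z| = sqrt(2.12766) = 1.4586 for both roots.
Moduli of all roots: 1.4586, 1.4586.
All moduli strictly greater than 1? Yes.
Verdict: Stationary.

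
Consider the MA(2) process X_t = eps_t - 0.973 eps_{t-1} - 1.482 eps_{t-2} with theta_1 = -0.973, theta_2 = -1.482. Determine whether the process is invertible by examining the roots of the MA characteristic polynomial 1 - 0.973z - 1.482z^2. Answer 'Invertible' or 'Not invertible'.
\text{Not invertible}

The MA(q) characteristic polynomial is P(z) = 1 - 0.973z - 1.482z^2.
Invertibility requires all roots to lie outside the unit circle, i.e. |z| > 1 for every root.
Set 1 + (-0.973) z + (-1.482) z^2 = 0, i.e. a z^2 + b z + c = 0 with a = -1.482, b = -0.973, c = 1.
Discriminant D = b^2 - 4ac = (-0.973)^2 - 4*(-1.482)*1 = 0.946729 - (-5.928) = 6.874729.
D >= 0, so the roots are real: z = (-b +/- sqrt(D)) / (2a) = (0.973 +/- 2.62197) / (-2.964).
  z_1 = (0.973 + 2.62197) / (-2.964) = -1.2129,   |z_1| = 1.2129.
  z_2 = (0.973 - 2.62197) / (-2.964) = 0.5563,   |z_2| = 0.5563.
Moduli of all roots: 1.2129, 0.5563.
All moduli strictly greater than 1? No.
Verdict: Not invertible.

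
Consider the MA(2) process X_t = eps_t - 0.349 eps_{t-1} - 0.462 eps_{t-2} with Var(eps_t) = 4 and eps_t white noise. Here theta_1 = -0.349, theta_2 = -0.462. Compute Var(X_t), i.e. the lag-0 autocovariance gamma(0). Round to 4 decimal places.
\gamma(0) = 5.3410

For an MA(q) process X_t = eps_t + sum_i theta_i eps_{t-i} with
Var(eps_t) = sigma^2, the variance is
  gamma(0) = sigma^2 * (1 + sum_i theta_i^2).
  sum_i theta_i^2 = (-0.349)^2 + (-0.462)^2 = 0.121801 + 0.213444 = 0.335245.
  gamma(0) = 4 * (1 + 0.335245) = 4 * 1.335245 = 5.34098, which rounds to 5.3410.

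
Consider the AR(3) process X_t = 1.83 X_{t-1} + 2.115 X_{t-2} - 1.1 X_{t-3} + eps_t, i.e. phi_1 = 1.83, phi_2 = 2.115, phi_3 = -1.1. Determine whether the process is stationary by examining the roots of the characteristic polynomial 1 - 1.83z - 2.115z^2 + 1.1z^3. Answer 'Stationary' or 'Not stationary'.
\text{Not stationary}

The AR(p) characteristic polynomial is P(z) = 1 - 1.83z - 2.115z^2 + 1.1z^3.
Stationarity requires all roots to lie outside the unit circle, i.e. |z| > 1 for every root.
Degree 3: look for a simple real root z0 first, then factor out (1 - z/z0) and solve the remaining quadratic.
Testing z0 = 0.4: P(0.4) = 1 + (-1.83)(0.4) + (-2.115)(0.4)^2 + (1.1)(0.4)^3
  = 1 + (-0.732) + (-0.3384) + (0.0704) = 0.  So z_0 = 0.4 is a root, |z_0| = 0.4.
Divide out the factor (1 - 2.5 z) = (1 - z/z0) (since 1/z0 = 2.5):
  P(z) = (1 - 2.5 z)(1 + (0.67) z + (-0.44) z^2)
  [check: z-coef 0.67 - (2.5) = -1.83; z^2-coef -0.44 - (2.5)(0.67) = -2.115; z^3-coef -(2.5)(-0.44) = 1.1.]
Remaining roots from the quadratic factor 1 + (0.67) z + (-0.44) z^2:
  Set 1 + (0.67) z + (-0.44) z^2 = 0, i.e. a z^2 + b z + c = 0 with a = -0.44, b = 0.67, c = 1.
  Discriminant D = b^2 - 4ac = (0.67)^2 - 4*(-0.44)*1 = 0.4489 - (-1.76) = 2.2089.
  D >= 0, so the roots are real: z = (-b +/- sqrt(D)) / (2a) = (-0.67 +/- 1.486237) / (-0.88).
    z_1 = (-0.67 + 1.486237) / (-0.88) = -0.9275,   |z_1| = 0.9275.
    z_2 = (-0.67 - 1.486237) / (-0.88) = 2.4503,   |z_2| = 2.4503.
Moduli of all roots: 0.4000, 0.9275, 2.4503.
All moduli strictly greater than 1? No.
Verdict: Not stationary.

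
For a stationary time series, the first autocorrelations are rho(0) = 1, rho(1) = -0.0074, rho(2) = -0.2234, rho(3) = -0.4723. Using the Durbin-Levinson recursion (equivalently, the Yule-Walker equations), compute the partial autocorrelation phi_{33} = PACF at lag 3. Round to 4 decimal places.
\phi_{33} = -0.5010

The PACF at lag k is phi_{kk}, the last component of the solution
to the Yule-Walker system G_k phi = r_k where
  (G_k)_{ij} = rho(|i - j|), (r_k)_i = rho(i), i,j = 1..k.
Equivalently, Durbin-Levinson gives phi_{kk} iteratively:
  phi_{11} = rho(1)
  phi_{kk} = [rho(k) - sum_{j=1..k-1} phi_{k-1,j} rho(k-j)]
            / [1 - sum_{j=1..k-1} phi_{k-1,j} rho(j)],
  phi_{k,j} = phi_{k-1,j} - phi_{kk} phi_{k-1,k-j},  j = 1..k-1.
Step k = 1:
  phi_11 = rho(1) = -0.0074.
Step k = 2:
  phi_22 = [rho(2) - phi_11 rho(1)] / [1 - phi_11 rho(1)] = [-0.2234 - (-0.0074)(-0.0074)] / [1 - (-0.0074)(-0.0074)]
         = -0.22345476 / 0.99994524 = -0.223467.
  Update: phi_21 = phi_11 - phi_22 phi_11 = -0.0074 - (-0.223467)(-0.0074) = -0.009054.
Step k = 3:
  phi_33 = [rho(3) - phi_21 rho(2) - phi_22 rho(1)] / [1 - phi_21 rho(1) - phi_22 rho(2)]
    numerator   = -0.4723 - (-0.009054)(-0.2234) - (-0.223467)(-0.0074) = -0.47597624
    denominator = 1 - (-0.009054)(-0.0074) - (-0.223467)(-0.2234) = 0.95001048
  phi_33 = -0.47597624 / 0.95001048 = -0.501.
Therefore phi_{33} = -0.5010.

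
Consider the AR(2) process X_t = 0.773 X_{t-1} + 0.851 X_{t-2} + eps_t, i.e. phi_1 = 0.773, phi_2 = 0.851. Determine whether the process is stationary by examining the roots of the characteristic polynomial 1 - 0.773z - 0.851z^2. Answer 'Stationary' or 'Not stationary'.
\text{Not stationary}

The AR(p) characteristic polynomial is P(z) = 1 - 0.773z - 0.851z^2.
Stationarity requires all roots to lie outside the unit circle, i.e. |z| > 1 for every root.
Set 1 + (-0.773) z + (-0.851) z^2 = 0, i.e. a z^2 + b z + c = 0 with a = -0.851, b = -0.773, c = 1.
Discriminant D = b^2 - 4ac = (-0.773)^2 - 4*(-0.851)*1 = 0.597529 - (-3.404) = 4.001529.
D >= 0, so the roots are real: z = (-b +/- sqrt(D)) / (2a) = (0.773 +/- 2.000382) / (-1.702).
  z_1 = (0.773 + 2.000382) / (-1.702) = -1.6295,   |z_1| = 1.6295.
  z_2 = (0.773 - 2.000382) / (-1.702) = 0.7211,   |z_2| = 0.7211.
Moduli of all roots: 1.6295, 0.7211.
All moduli strictly greater than 1? No.
Verdict: Not stationary.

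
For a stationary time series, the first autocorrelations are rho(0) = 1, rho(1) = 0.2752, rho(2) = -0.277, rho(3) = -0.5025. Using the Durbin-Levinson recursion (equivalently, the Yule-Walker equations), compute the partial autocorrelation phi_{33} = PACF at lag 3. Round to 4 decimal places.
\phi_{33} = -0.3700

The PACF at lag k is phi_{kk}, the last component of the solution
to the Yule-Walker system G_k phi = r_k where
  (G_k)_{ij} = rho(|i - j|), (r_k)_i = rho(i), i,j = 1..k.
Equivalently, Durbin-Levinson gives phi_{kk} iteratively:
  phi_{11} = rho(1)
  phi_{kk} = [rho(k) - sum_{j=1..k-1} phi_{k-1,j} rho(k-j)]
            / [1 - sum_{j=1..k-1} phi_{k-1,j} rho(j)],
  phi_{k,j} = phi_{k-1,j} - phi_{kk} phi_{k-1,k-j},  j = 1..k-1.
Step k = 1:
  phi_11 = rho(1) = 0.2752.
Step k = 2:
  phi_22 = [rho(2) - phi_11 rho(1)] / [1 - phi_11 rho(1)] = [-0.277 - (0.2752)(0.2752)] / [1 - (0.2752)(0.2752)]
         = -0.35273504 / 0.92426496 = -0.381638.
  Update: phi_21 = phi_11 - phi_22 phi_11 = 0.2752 - (-0.381638)(0.2752) = 0.380227.
Step k = 3:
  phi_33 = [rho(3) - phi_21 rho(2) - phi_22 rho(1)] / [1 - phi_21 rho(1) - phi_22 rho(2)]
    numerator   = -0.5025 - (0.380227)(-0.277) - (-0.381638)(0.2752) = -0.29215025
    denominator = 1 - (0.380227)(0.2752) - (-0.381638)(-0.277) = 0.78964771
  phi_33 = -0.29215025 / 0.78964771 = -0.37.
Therefore phi_{33} = -0.3700.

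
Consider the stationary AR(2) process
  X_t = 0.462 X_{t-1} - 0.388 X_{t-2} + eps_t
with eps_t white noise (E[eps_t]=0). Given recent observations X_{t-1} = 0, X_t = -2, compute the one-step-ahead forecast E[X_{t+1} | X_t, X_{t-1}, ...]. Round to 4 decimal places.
E[X_{t+1} \mid \mathcal F_t] = -0.9240

For an AR(p) model X_t = c + sum_i phi_i X_{t-i} + eps_t, the
one-step-ahead conditional mean is
  E[X_{t+1} | X_t, ...] = c + sum_i phi_i X_{t+1-i}.
Substitute known values:
  E[X_{t+1} | ...] = (0.462) * (-2) + (-0.388) * (0)
                   = -0.9240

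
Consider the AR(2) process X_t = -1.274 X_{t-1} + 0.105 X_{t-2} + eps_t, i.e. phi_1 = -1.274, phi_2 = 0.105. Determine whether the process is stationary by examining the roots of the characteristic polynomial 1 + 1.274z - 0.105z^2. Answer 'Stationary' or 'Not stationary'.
\text{Not stationary}

The AR(p) characteristic polynomial is P(z) = 1 + 1.274z - 0.105z^2.
Stationarity requires all roots to lie outside the unit circle, i.e. |z| > 1 for every root.
Set 1 + (1.274) z + (-0.105) z^2 = 0, i.e. a z^2 + b z + c = 0 with a = -0.105, b = 1.274, c = 1.
Discriminant D = b^2 - 4ac = (1.274)^2 - 4*(-0.105)*1 = 1.623076 - (-0.42) = 2.043076.
D >= 0, so the roots are real: z = (-b +/- sqrt(D)) / (2a) = (-1.274 +/- 1.429362) / (-0.21).
  z_1 = (-1.274 + 1.429362) / (-0.21) = -0.7398,   |z_1| = 0.7398.
  z_2 = (-1.274 - 1.429362) / (-0.21) = 12.8732,   |z_2| = 12.8732.
Moduli of all roots: 0.7398, 12.8732.
All moduli strictly greater than 1? No.
Verdict: Not stationary.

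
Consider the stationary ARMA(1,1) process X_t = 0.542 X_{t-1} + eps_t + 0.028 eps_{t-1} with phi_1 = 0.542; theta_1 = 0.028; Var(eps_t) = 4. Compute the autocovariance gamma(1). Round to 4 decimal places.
\gamma(1) = 3.2774

Multiply the model equation by X_{t-k} and take expectations. With theta_0 = psi_0 = 1 and psi_j the MA(infinity) weights, this gives
  gamma(k) - sum_i phi_i gamma(k-i) = c_k,
  c_k = sigma^2 * sum_{j=k..q} theta_j psi_{j-k}   (c_k = 0 for k > q),
using gamma(-m) = gamma(m).
psi-weights needed (psi_j = theta_j + sum_i phi_i psi_{j-i}):
  psi_1 = theta_1 + phi_1 = 0.028 + (0.542) = 0.57
Right-hand sides:
  c_0 = sigma^2 (1 + theta_1 psi_1) = 4 * (1 + (0.028)(0.57)) = 4 * 1.01596 = 4.06384
  c_1 = sigma^2 theta_1 = 4 * (0.028) = 0.112
  c_2 = 0
Equations for k = 0 and k = 1 (AR order 1):
  gamma(0) = phi_1 gamma(1) + c_0
  gamma(1) = phi_1 gamma(0) + c_1
Substituting the second into the first: gamma(0) (1 - phi_1^2) = c_0 + phi_1 c_1, so
  gamma(0) = (c_0 + phi_1 c_1) / (1 - phi_1^2) = (4.06384 + (0.542)(0.112)) / (1 - (0.542)^2) = 4.124544 / 0.706236 = 5.840178.
  gamma(1) = phi_1 gamma(0) + c_1 = (0.542)(5.840178) + (0.112) = 3.277377.
Therefore gamma(1) = 3.2774 (to 4 decimal places).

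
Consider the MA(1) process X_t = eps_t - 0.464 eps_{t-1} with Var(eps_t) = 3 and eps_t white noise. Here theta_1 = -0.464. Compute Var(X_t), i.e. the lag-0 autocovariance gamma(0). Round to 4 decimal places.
\gamma(0) = 3.6459

For an MA(q) process X_t = eps_t + sum_i theta_i eps_{t-i} with
Var(eps_t) = sigma^2, the variance is
  gamma(0) = sigma^2 * (1 + sum_i theta_i^2).
  sum_i theta_i^2 = (-0.464)^2 = 0.215296.
  gamma(0) = 3 * (1 + 0.215296) = 3 * 1.215296 = 3.645888, which rounds to 3.6459.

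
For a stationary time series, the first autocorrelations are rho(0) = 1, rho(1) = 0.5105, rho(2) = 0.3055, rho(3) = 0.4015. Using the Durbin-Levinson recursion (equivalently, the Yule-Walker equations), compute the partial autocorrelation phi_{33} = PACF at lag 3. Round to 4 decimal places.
\phi_{33} = 0.3041

The PACF at lag k is phi_{kk}, the last component of the solution
to the Yule-Walker system G_k phi = r_k where
  (G_k)_{ij} = rho(|i - j|), (r_k)_i = rho(i), i,j = 1..k.
Equivalently, Durbin-Levinson gives phi_{kk} iteratively:
  phi_{11} = rho(1)
  phi_{kk} = [rho(k) - sum_{j=1..k-1} phi_{k-1,j} rho(k-j)]
            / [1 - sum_{j=1..k-1} phi_{k-1,j} rho(j)],
  phi_{k,j} = phi_{k-1,j} - phi_{kk} phi_{k-1,k-j},  j = 1..k-1.
Step k = 1:
  phi_11 = rho(1) = 0.5105.
Step k = 2:
  phi_22 = [rho(2) - phi_11 rho(1)] / [1 - phi_11 rho(1)] = [0.3055 - (0.5105)(0.5105)] / [1 - (0.5105)(0.5105)]
         = 0.04488975 / 0.73938975 = 0.060712.
  Update: phi_21 = phi_11 - phi_22 phi_11 = 0.5105 - (0.060712)(0.5105) = 0.479507.
Step k = 3:
  phi_33 = [rho(3) - phi_21 rho(2) - phi_22 rho(1)] / [1 - phi_21 rho(1) - phi_22 rho(2)]
    numerator   = 0.4015 - (0.479507)(0.3055) - (0.060712)(0.5105) = 0.22401732
    denominator = 1 - (0.479507)(0.5105) - (0.060712)(0.3055) = 0.73666441
  phi_33 = 0.22401732 / 0.73666441 = 0.3041.
Therefore phi_{33} = 0.3041.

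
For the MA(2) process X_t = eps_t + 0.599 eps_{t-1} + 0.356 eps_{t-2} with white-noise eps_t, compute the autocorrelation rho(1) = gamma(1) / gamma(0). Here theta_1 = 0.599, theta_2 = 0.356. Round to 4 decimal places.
\rho(1) = 0.5468

For an MA(q) process with theta_0 = 1, the autocovariance is
  gamma(k) = sigma^2 * sum_{i=0..q-k} theta_i * theta_{i+k},
and rho(k) = gamma(k) / gamma(0). Sigma^2 cancels.
  numerator   = (1)*(0.599) + (0.599)*(0.356) = 0.812244.
  denominator = (1)^2 + (0.599)^2 + (0.356)^2 = 1.485537.
  rho(1) = 0.812244 / 1.485537 = 0.5468.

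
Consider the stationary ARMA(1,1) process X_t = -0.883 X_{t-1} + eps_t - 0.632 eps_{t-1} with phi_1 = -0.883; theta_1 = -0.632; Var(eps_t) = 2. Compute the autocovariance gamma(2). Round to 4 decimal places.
\gamma(2) = 18.9213

Multiply the model equation by X_{t-k} and take expectations. With theta_0 = psi_0 = 1 and psi_j the MA(infinity) weights, this gives
  gamma(k) - sum_i phi_i gamma(k-i) = c_k,
  c_k = sigma^2 * sum_{j=k..q} theta_j psi_{j-k}   (c_k = 0 for k > q),
using gamma(-m) = gamma(m).
psi-weights needed (psi_j = theta_j + sum_i phi_i psi_{j-i}):
  psi_1 = theta_1 + phi_1 = -0.632 + (-0.883) = -1.515
Right-hand sides:
  c_0 = sigma^2 (1 + theta_1 psi_1) = 2 * (1 + (-0.632)(-1.515)) = 2 * 1.95748 = 3.91496
  c_1 = sigma^2 theta_1 = 2 * (-0.632) = -1.264
  c_2 = 0
Equations for k = 0 and k = 1 (AR order 1):
  gamma(0) = phi_1 gamma(1) + c_0
  gamma(1) = phi_1 gamma(0) + c_1
Substituting the second into the first: gamma(0) (1 - phi_1^2) = c_0 + phi_1 c_1, so
  gamma(0) = (c_0 + phi_1 c_1) / (1 - phi_1^2) = (3.91496 + (-0.883)(-1.264)) / (1 - (-0.883)^2) = 5.031072 / 0.220311 = 22.836227.
  gamma(1) = phi_1 gamma(0) + c_1 = (-0.883)(22.836227) + (-1.264) = -21.428388.
For k = 2 (> q): gamma(2) = phi_1 gamma(1) = (-0.883)(-21.428388) = 18.921267.
Therefore gamma(2) = 18.9213 (to 4 decimal places).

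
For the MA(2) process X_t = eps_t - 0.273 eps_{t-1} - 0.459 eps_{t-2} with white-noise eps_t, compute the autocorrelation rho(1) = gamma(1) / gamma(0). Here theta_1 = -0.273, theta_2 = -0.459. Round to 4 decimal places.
\rho(1) = -0.1149

For an MA(q) process with theta_0 = 1, the autocovariance is
  gamma(k) = sigma^2 * sum_{i=0..q-k} theta_i * theta_{i+k},
and rho(k) = gamma(k) / gamma(0). Sigma^2 cancels.
  numerator   = (1)*(-0.273) + (-0.273)*(-0.459) = -0.147693.
  denominator = (1)^2 + (-0.273)^2 + (-0.459)^2 = 1.28521.
  rho(1) = -0.147693 / 1.28521 = -0.1149.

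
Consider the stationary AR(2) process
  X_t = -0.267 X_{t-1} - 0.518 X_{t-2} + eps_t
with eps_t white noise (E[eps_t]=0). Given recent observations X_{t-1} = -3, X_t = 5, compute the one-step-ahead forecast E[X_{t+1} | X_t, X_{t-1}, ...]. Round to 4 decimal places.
E[X_{t+1} \mid \mathcal F_t] = 0.2190

For an AR(p) model X_t = c + sum_i phi_i X_{t-i} + eps_t, the
one-step-ahead conditional mean is
  E[X_{t+1} | X_t, ...] = c + sum_i phi_i X_{t+1-i}.
Substitute known values:
  E[X_{t+1} | ...] = (-0.267) * (5) + (-0.518) * (-3)
                   = 0.2190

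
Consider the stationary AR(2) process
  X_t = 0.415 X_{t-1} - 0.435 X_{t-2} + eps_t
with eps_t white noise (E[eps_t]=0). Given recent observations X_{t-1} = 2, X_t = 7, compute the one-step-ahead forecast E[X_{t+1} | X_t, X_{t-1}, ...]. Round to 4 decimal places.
E[X_{t+1} \mid \mathcal F_t] = 2.0350

For an AR(p) model X_t = c + sum_i phi_i X_{t-i} + eps_t, the
one-step-ahead conditional mean is
  E[X_{t+1} | X_t, ...] = c + sum_i phi_i X_{t+1-i}.
Substitute known values:
  E[X_{t+1} | ...] = (0.415) * (7) + (-0.435) * (2)
                   = 2.0350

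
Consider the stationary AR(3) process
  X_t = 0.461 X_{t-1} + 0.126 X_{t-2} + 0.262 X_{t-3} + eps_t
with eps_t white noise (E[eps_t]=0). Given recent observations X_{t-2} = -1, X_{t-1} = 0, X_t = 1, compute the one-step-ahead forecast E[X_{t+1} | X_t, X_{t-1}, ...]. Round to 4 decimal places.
E[X_{t+1} \mid \mathcal F_t] = 0.1990

For an AR(p) model X_t = c + sum_i phi_i X_{t-i} + eps_t, the
one-step-ahead conditional mean is
  E[X_{t+1} | X_t, ...] = c + sum_i phi_i X_{t+1-i}.
Substitute known values:
  E[X_{t+1} | ...] = (0.461) * (1) + (0.126) * (0) + (0.262) * (-1)
                   = 0.1990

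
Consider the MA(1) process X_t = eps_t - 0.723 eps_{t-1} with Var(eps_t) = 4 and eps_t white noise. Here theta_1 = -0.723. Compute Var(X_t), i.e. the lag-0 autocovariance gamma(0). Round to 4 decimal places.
\gamma(0) = 6.0909

For an MA(q) process X_t = eps_t + sum_i theta_i eps_{t-i} with
Var(eps_t) = sigma^2, the variance is
  gamma(0) = sigma^2 * (1 + sum_i theta_i^2).
  sum_i theta_i^2 = (-0.723)^2 = 0.522729.
  gamma(0) = 4 * (1 + 0.522729) = 4 * 1.522729 = 6.090916, which rounds to 6.0909.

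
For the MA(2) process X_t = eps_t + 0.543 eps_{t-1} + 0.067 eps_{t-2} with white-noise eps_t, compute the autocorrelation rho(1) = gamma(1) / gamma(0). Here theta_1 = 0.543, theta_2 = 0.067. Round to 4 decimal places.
\rho(1) = 0.4459

For an MA(q) process with theta_0 = 1, the autocovariance is
  gamma(k) = sigma^2 * sum_{i=0..q-k} theta_i * theta_{i+k},
and rho(k) = gamma(k) / gamma(0). Sigma^2 cancels.
  numerator   = (1)*(0.543) + (0.543)*(0.067) = 0.579381.
  denominator = (1)^2 + (0.543)^2 + (0.067)^2 = 1.299338.
  rho(1) = 0.579381 / 1.299338 = 0.4459.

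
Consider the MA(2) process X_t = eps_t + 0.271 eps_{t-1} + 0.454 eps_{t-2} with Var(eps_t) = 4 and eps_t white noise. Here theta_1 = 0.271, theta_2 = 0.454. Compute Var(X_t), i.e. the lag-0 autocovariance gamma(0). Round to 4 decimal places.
\gamma(0) = 5.1182

For an MA(q) process X_t = eps_t + sum_i theta_i eps_{t-i} with
Var(eps_t) = sigma^2, the variance is
  gamma(0) = sigma^2 * (1 + sum_i theta_i^2).
  sum_i theta_i^2 = (0.271)^2 + (0.454)^2 = 0.073441 + 0.206116 = 0.279557.
  gamma(0) = 4 * (1 + 0.279557) = 4 * 1.279557 = 5.118228, which rounds to 5.1182.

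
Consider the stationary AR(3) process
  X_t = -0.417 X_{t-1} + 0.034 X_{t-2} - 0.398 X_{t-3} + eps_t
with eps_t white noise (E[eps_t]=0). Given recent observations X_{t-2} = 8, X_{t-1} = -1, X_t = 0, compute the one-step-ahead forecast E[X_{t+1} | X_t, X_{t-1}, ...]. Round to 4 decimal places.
E[X_{t+1} \mid \mathcal F_t] = -3.2180

For an AR(p) model X_t = c + sum_i phi_i X_{t-i} + eps_t, the
one-step-ahead conditional mean is
  E[X_{t+1} | X_t, ...] = c + sum_i phi_i X_{t+1-i}.
Substitute known values:
  E[X_{t+1} | ...] = (-0.417) * (0) + (0.034) * (-1) + (-0.398) * (8)
                   = -3.2180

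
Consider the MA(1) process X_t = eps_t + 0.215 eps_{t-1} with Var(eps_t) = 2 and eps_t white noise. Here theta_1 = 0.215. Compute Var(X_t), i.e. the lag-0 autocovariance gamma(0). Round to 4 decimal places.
\gamma(0) = 2.0925

For an MA(q) process X_t = eps_t + sum_i theta_i eps_{t-i} with
Var(eps_t) = sigma^2, the variance is
  gamma(0) = sigma^2 * (1 + sum_i theta_i^2).
  sum_i theta_i^2 = (0.215)^2 = 0.046225.
  gamma(0) = 2 * (1 + 0.046225) = 2 * 1.046225 = 2.09245, which rounds to 2.0925.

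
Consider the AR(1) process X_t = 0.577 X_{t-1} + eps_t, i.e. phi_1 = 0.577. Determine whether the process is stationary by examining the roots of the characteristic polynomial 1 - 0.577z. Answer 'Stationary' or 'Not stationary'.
\text{Stationary}

The AR(p) characteristic polynomial is P(z) = 1 - 0.577z.
Stationarity requires all roots to lie outside the unit circle, i.e. |z| > 1 for every root.
This is linear in z: 1 + (-0.577) z = 0  =>  z = -1/(-0.577) = 1.733102,  |z| = 1.733102.
Moduli of all roots: 1.7331.
All moduli strictly greater than 1? Yes.
Verdict: Stationary.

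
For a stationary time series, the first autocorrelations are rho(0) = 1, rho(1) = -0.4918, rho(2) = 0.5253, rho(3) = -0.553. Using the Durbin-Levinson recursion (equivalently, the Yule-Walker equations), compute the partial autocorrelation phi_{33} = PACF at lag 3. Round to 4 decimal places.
\phi_{33} = -0.3180

The PACF at lag k is phi_{kk}, the last component of the solution
to the Yule-Walker system G_k phi = r_k where
  (G_k)_{ij} = rho(|i - j|), (r_k)_i = rho(i), i,j = 1..k.
Equivalently, Durbin-Levinson gives phi_{kk} iteratively:
  phi_{11} = rho(1)
  phi_{kk} = [rho(k) - sum_{j=1..k-1} phi_{k-1,j} rho(k-j)]
            / [1 - sum_{j=1..k-1} phi_{k-1,j} rho(j)],
  phi_{k,j} = phi_{k-1,j} - phi_{kk} phi_{k-1,k-j},  j = 1..k-1.
Step k = 1:
  phi_11 = rho(1) = -0.4918.
Step k = 2:
  phi_22 = [rho(2) - phi_11 rho(1)] / [1 - phi_11 rho(1)] = [0.5253 - (-0.4918)(-0.4918)] / [1 - (-0.4918)(-0.4918)]
         = 0.28343276 / 0.75813276 = 0.373856.
  Update: phi_21 = phi_11 - phi_22 phi_11 = -0.4918 - (0.373856)(-0.4918) = -0.307937.
Step k = 3:
  phi_33 = [rho(3) - phi_21 rho(2) - phi_22 rho(1)] / [1 - phi_21 rho(1) - phi_22 rho(2)]
    numerator   = -0.553 - (-0.307937)(0.5253) - (0.373856)(-0.4918) = -0.2073779
    denominator = 1 - (-0.307937)(-0.4918) - (0.373856)(0.5253) = 0.65216962
  phi_33 = -0.2073779 / 0.65216962 = -0.318.
Therefore phi_{33} = -0.3180.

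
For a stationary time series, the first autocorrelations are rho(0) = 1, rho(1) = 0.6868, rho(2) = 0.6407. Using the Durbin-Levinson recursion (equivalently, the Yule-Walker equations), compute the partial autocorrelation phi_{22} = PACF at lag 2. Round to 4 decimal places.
\phi_{22} = 0.3199

The PACF at lag k is phi_{kk}, the last component of the solution
to the Yule-Walker system G_k phi = r_k where
  (G_k)_{ij} = rho(|i - j|), (r_k)_i = rho(i), i,j = 1..k.
Equivalently, Durbin-Levinson gives phi_{kk} iteratively:
  phi_{11} = rho(1)
  phi_{kk} = [rho(k) - sum_{j=1..k-1} phi_{k-1,j} rho(k-j)]
            / [1 - sum_{j=1..k-1} phi_{k-1,j} rho(j)],
  phi_{k,j} = phi_{k-1,j} - phi_{kk} phi_{k-1,k-j},  j = 1..k-1.
Step k = 1:
  phi_11 = rho(1) = 0.6868.
Step k = 2:
  phi_22 = [rho(2) - phi_11 rho(1)] / [1 - phi_11 rho(1)] = [0.6407 - (0.6868)(0.6868)] / [1 - (0.6868)(0.6868)]
         = 0.16900576 / 0.52830576 = 0.3199.
Therefore phi_{22} = 0.3199.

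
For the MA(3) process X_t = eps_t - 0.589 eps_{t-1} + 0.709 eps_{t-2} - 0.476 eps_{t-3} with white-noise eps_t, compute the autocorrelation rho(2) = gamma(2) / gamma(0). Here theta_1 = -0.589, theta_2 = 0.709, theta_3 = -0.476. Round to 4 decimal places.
\rho(2) = 0.4765

For an MA(q) process with theta_0 = 1, the autocovariance is
  gamma(k) = sigma^2 * sum_{i=0..q-k} theta_i * theta_{i+k},
and rho(k) = gamma(k) / gamma(0). Sigma^2 cancels.
  numerator   = (1)*(0.709) + (-0.589)*(-0.476) = 0.989364.
  denominator = (1)^2 + (-0.589)^2 + (0.709)^2 + (-0.476)^2 = 2.076178.
  rho(2) = 0.989364 / 2.076178 = 0.4765.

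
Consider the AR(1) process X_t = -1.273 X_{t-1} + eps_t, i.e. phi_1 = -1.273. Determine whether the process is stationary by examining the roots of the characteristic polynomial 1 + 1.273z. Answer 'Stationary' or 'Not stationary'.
\text{Not stationary}

The AR(p) characteristic polynomial is P(z) = 1 + 1.273z.
Stationarity requires all roots to lie outside the unit circle, i.e. |z| > 1 for every root.
This is linear in z: 1 + (1.273) z = 0  =>  z = -1/(1.273) = -0.785546,  |z| = 0.785546.
Moduli of all roots: 0.7855.
All moduli strictly greater than 1? No.
Verdict: Not stationary.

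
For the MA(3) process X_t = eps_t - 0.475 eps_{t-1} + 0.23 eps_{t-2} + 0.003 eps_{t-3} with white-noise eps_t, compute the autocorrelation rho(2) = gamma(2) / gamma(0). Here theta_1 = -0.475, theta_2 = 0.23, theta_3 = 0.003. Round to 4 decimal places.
\rho(2) = 0.1788

For an MA(q) process with theta_0 = 1, the autocovariance is
  gamma(k) = sigma^2 * sum_{i=0..q-k} theta_i * theta_{i+k},
and rho(k) = gamma(k) / gamma(0). Sigma^2 cancels.
  numerator   = (1)*(0.23) + (-0.475)*(0.003) = 0.228575.
  denominator = (1)^2 + (-0.475)^2 + (0.23)^2 + (0.003)^2 = 1.278534.
  rho(2) = 0.228575 / 1.278534 = 0.1788.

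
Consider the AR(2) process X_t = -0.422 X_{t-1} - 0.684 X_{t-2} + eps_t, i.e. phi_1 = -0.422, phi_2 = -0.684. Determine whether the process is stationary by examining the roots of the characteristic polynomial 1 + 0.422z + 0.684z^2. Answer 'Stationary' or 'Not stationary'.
\text{Stationary}

The AR(p) characteristic polynomial is P(z) = 1 + 0.422z + 0.684z^2.
Stationarity requires all roots to lie outside the unit circle, i.e. |z| > 1 for every root.
Set 1 + (0.422) z + (0.684) z^2 = 0, i.e. a z^2 + b z + c = 0 with a = 0.684, b = 0.422, c = 1.
Discriminant D = b^2 - 4ac = (0.422)^2 - 4*(0.684)*1 = 0.178084 - (2.736) = -2.557916.
D < 0, so the roots are the complex-conjugate pair z = (-b +/- i sqrt(-D)) / (2a) = -0.3085 +/- 1.1691i.
For a conjugate pair |z|^2 = z * conj(z) = (product of roots) = c/a = 1/(0.684) = 1.461988, so |z| = sqrt(1.461988) = 1.2091 for both roots.
Moduli of all roots: 1.2091, 1.2091.
All moduli strictly greater than 1? Yes.
Verdict: Stationary.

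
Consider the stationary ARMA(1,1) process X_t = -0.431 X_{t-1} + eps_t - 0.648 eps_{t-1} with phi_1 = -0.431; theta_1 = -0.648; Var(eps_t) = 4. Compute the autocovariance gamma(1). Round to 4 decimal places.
\gamma(1) = -6.7811

Multiply the model equation by X_{t-k} and take expectations. With theta_0 = psi_0 = 1 and psi_j the MA(infinity) weights, this gives
  gamma(k) - sum_i phi_i gamma(k-i) = c_k,
  c_k = sigma^2 * sum_{j=k..q} theta_j psi_{j-k}   (c_k = 0 for k > q),
using gamma(-m) = gamma(m).
psi-weights needed (psi_j = theta_j + sum_i phi_i psi_{j-i}):
  psi_1 = theta_1 + phi_1 = -0.648 + (-0.431) = -1.079
Right-hand sides:
  c_0 = sigma^2 (1 + theta_1 psi_1) = 4 * (1 + (-0.648)(-1.079)) = 4 * 1.699192 = 6.796768
  c_1 = sigma^2 theta_1 = 4 * (-0.648) = -2.592
  c_2 = 0
Equations for k = 0 and k = 1 (AR order 1):
  gamma(0) = phi_1 gamma(1) + c_0
  gamma(1) = phi_1 gamma(0) + c_1
Substituting the second into the first: gamma(0) (1 - phi_1^2) = c_0 + phi_1 c_1, so
  gamma(0) = (c_0 + phi_1 c_1) / (1 - phi_1^2) = (6.796768 + (-0.431)(-2.592)) / (1 - (-0.431)^2) = 7.91392 / 0.814239 = 9.719407.
  gamma(1) = phi_1 gamma(0) + c_1 = (-0.431)(9.719407) + (-2.592) = -6.781064.
Therefore gamma(1) = -6.7811 (to 4 decimal places).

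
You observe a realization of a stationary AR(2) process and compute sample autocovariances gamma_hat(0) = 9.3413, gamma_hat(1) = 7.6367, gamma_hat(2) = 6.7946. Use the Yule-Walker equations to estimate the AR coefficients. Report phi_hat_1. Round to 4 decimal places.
\hat\phi_{1} = 0.6720

The Yule-Walker equations for an AR(p) process read, in matrix form,
  Gamma_p phi = r_p,   with   (Gamma_p)_{ij} = gamma(|i - j|),
                       (r_p)_i = gamma(i),   i,j = 1..p.
Substitute the sample gammas (Toeplitz matrix and right-hand side of size 2):
  Gamma_p = [[9.3413, 7.6367], [7.6367, 9.3413]]
  r_p     = [7.6367, 6.7946]
Written out:
  9.3413 phi_1 + 7.6367 phi_2 = 7.6367
  7.6367 phi_1 + 9.3413 phi_2 = 6.7946
Solve by Cramer's rule:
  det = gamma(0)^2 - gamma(1)^2 = (9.3413)^2 - (7.6367)^2 = 87.25988569 - 58.31918689 = 28.9406988
  phi_hat_1 = [gamma(1) gamma(0) - gamma(1) gamma(2)] / det = [(7.6367)(9.3413) - (7.6367)(6.7946)] / 28.9406988 = 19.44838389 / 28.9406988 = 0.672
  phi_hat_2 = [gamma(0) gamma(2) - gamma(1)^2] / det = [(9.3413)(6.7946) - (7.6367)^2] / 28.9406988 = 5.15121009 / 28.9406988 = 0.178
So phi_hat = [0.6720, 0.1780].
Therefore phi_hat_1 = 0.6720.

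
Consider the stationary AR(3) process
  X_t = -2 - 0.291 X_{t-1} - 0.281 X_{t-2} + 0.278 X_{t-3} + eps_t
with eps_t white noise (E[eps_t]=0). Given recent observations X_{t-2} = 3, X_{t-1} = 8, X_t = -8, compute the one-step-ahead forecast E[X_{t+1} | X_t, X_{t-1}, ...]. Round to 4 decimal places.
E[X_{t+1} \mid \mathcal F_t] = -1.0860

For an AR(p) model X_t = c + sum_i phi_i X_{t-i} + eps_t, the
one-step-ahead conditional mean is
  E[X_{t+1} | X_t, ...] = c + sum_i phi_i X_{t+1-i}.
Substitute known values:
  E[X_{t+1} | ...] = -2 + (-0.291) * (-8) + (-0.281) * (8) + (0.278) * (3)
                   = -1.0860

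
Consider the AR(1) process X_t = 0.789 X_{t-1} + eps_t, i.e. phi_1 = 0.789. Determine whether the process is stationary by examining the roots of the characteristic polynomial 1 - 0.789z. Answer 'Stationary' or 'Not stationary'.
\text{Stationary}

The AR(p) characteristic polynomial is P(z) = 1 - 0.789z.
Stationarity requires all roots to lie outside the unit circle, i.e. |z| > 1 for every root.
This is linear in z: 1 + (-0.789) z = 0  =>  z = -1/(-0.789) = 1.267427,  |z| = 1.267427.
Moduli of all roots: 1.2674.
All moduli strictly greater than 1? Yes.
Verdict: Stationary.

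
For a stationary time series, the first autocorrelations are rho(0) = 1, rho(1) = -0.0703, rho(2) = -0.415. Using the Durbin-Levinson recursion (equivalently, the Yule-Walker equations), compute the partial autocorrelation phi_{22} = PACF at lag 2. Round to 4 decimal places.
\phi_{22} = -0.4220

The PACF at lag k is phi_{kk}, the last component of the solution
to the Yule-Walker system G_k phi = r_k where
  (G_k)_{ij} = rho(|i - j|), (r_k)_i = rho(i), i,j = 1..k.
Equivalently, Durbin-Levinson gives phi_{kk} iteratively:
  phi_{11} = rho(1)
  phi_{kk} = [rho(k) - sum_{j=1..k-1} phi_{k-1,j} rho(k-j)]
            / [1 - sum_{j=1..k-1} phi_{k-1,j} rho(j)],
  phi_{k,j} = phi_{k-1,j} - phi_{kk} phi_{k-1,k-j},  j = 1..k-1.
Step k = 1:
  phi_11 = rho(1) = -0.0703.
Step k = 2:
  phi_22 = [rho(2) - phi_11 rho(1)] / [1 - phi_11 rho(1)] = [-0.415 - (-0.0703)(-0.0703)] / [1 - (-0.0703)(-0.0703)]
         = -0.41994209 / 0.99505791 = -0.422.
Therefore phi_{22} = -0.4220.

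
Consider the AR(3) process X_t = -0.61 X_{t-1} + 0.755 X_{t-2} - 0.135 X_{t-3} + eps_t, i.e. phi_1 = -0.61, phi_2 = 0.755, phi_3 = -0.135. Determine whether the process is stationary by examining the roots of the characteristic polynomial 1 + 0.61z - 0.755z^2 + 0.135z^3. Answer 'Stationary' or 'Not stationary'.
\text{Not stationary}

The AR(p) characteristic polynomial is P(z) = 1 + 0.61z - 0.755z^2 + 0.135z^3.
Stationarity requires all roots to lie outside the unit circle, i.e. |z| > 1 for every root.
Degree 3: look for a simple real root z0 first, then factor out (1 - z/z0) and solve the remaining quadratic.
Testing z0 = 4: P(4) = 1 + (0.61)(4) + (-0.755)(4)^2 + (0.135)(4)^3
  = 1 + (2.44) + (-12.08) + (8.64) = 0.  So z_0 = 4 is a root, |z_0| = 4.
Divide out the factor (1 - 0.25 z) = (1 - z/z0) (since 1/z0 = 0.25):
  P(z) = (1 - 0.25 z)(1 + (0.86) z + (-0.54) z^2)
  [check: z-coef 0.86 - (0.25) = 0.61; z^2-coef -0.54 - (0.25)(0.86) = -0.755; z^3-coef -(0.25)(-0.54) = 0.135.]
Remaining roots from the quadratic factor 1 + (0.86) z + (-0.54) z^2:
  Set 1 + (0.86) z + (-0.54) z^2 = 0, i.e. a z^2 + b z + c = 0 with a = -0.54, b = 0.86, c = 1.
  Discriminant D = b^2 - 4ac = (0.86)^2 - 4*(-0.54)*1 = 0.7396 - (-2.16) = 2.8996.
  D >= 0, so the roots are real: z = (-b +/- sqrt(D)) / (2a) = (-0.86 +/- 1.702821) / (-1.08).
    z_1 = (-0.86 + 1.702821) / (-1.08) = -0.7804,   |z_1| = 0.7804.
    z_2 = (-0.86 - 1.702821) / (-1.08) = 2.373,   |z_2| = 2.373.
Moduli of all roots: 4.0000, 0.7804, 2.3730.
All moduli strictly greater than 1? No.
Verdict: Not stationary.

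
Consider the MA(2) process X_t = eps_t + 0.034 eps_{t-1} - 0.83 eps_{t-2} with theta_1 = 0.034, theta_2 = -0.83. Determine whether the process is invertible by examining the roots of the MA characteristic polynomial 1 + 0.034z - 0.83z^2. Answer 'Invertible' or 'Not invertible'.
\text{Invertible}

The MA(q) characteristic polynomial is P(z) = 1 + 0.034z - 0.83z^2.
Invertibility requires all roots to lie outside the unit circle, i.e. |z| > 1 for every root.
Set 1 + (0.034) z + (-0.83) z^2 = 0, i.e. a z^2 + b z + c = 0 with a = -0.83, b = 0.034, c = 1.
Discriminant D = b^2 - 4ac = (0.034)^2 - 4*(-0.83)*1 = 0.001156 - (-3.32) = 3.321156.
D >= 0, so the roots are real: z = (-b +/- sqrt(D)) / (2a) = (-0.034 +/- 1.822404) / (-1.66).
  z_1 = (-0.034 + 1.822404) / (-1.66) = -1.0774,   |z_1| = 1.0774.
  z_2 = (-0.034 - 1.822404) / (-1.66) = 1.1183,   |z_2| = 1.1183.
Moduli of all roots: 1.0774, 1.1183.
All moduli strictly greater than 1? Yes.
Verdict: Invertible.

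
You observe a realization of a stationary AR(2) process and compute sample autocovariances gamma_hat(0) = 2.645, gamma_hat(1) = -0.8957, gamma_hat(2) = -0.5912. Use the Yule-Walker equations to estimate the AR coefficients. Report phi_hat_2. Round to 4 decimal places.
\hat\phi_{2} = -0.3820

The Yule-Walker equations for an AR(p) process read, in matrix form,
  Gamma_p phi = r_p,   with   (Gamma_p)_{ij} = gamma(|i - j|),
                       (r_p)_i = gamma(i),   i,j = 1..p.
Substitute the sample gammas (Toeplitz matrix and right-hand side of size 2):
  Gamma_p = [[2.645, -0.8957], [-0.8957, 2.645]]
  r_p     = [-0.8957, -0.5912]
Written out:
  2.645 phi_1 - 0.8957 phi_2 = -0.8957
  -0.8957 phi_1 + 2.645 phi_2 = -0.5912
Solve by Cramer's rule:
  det = gamma(0)^2 - gamma(1)^2 = (2.645)^2 - (-0.8957)^2 = 6.996025 - 0.80227849 = 6.19374651
  phi_hat_1 = [gamma(1) gamma(0) - gamma(1) gamma(2)] / det = [(-0.8957)(2.645) - (-0.8957)(-0.5912)] / 6.19374651 = -2.89866434 / 6.19374651 = -0.468
  phi_hat_2 = [gamma(0) gamma(2) - gamma(1)^2] / det = [(2.645)(-0.5912) - (-0.8957)^2] / 6.19374651 = -2.36600249 / 6.19374651 = -0.382
So phi_hat = [-0.4680, -0.3820].
Therefore phi_hat_2 = -0.3820.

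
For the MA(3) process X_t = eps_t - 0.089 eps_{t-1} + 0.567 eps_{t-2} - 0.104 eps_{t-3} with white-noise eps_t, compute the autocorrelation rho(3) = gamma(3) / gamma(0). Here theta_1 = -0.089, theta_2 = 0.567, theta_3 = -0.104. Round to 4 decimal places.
\rho(3) = -0.0776

For an MA(q) process with theta_0 = 1, the autocovariance is
  gamma(k) = sigma^2 * sum_{i=0..q-k} theta_i * theta_{i+k},
and rho(k) = gamma(k) / gamma(0). Sigma^2 cancels.
  numerator   = (1)*(-0.104) = -0.104.
  denominator = (1)^2 + (-0.089)^2 + (0.567)^2 + (-0.104)^2 = 1.340226.
  rho(3) = -0.104 / 1.340226 = -0.0776.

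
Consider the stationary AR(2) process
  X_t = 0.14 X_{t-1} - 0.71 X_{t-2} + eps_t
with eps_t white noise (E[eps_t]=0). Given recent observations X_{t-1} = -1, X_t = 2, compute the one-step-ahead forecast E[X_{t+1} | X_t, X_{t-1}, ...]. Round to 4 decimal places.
E[X_{t+1} \mid \mathcal F_t] = 0.9900

For an AR(p) model X_t = c + sum_i phi_i X_{t-i} + eps_t, the
one-step-ahead conditional mean is
  E[X_{t+1} | X_t, ...] = c + sum_i phi_i X_{t+1-i}.
Substitute known values:
  E[X_{t+1} | ...] = (0.14) * (2) + (-0.71) * (-1)
                   = 0.9900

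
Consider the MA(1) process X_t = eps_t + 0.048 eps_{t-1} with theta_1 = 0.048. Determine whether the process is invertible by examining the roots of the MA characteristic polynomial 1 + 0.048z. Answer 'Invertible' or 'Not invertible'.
\text{Invertible}

The MA(q) characteristic polynomial is P(z) = 1 + 0.048z.
Invertibility requires all roots to lie outside the unit circle, i.e. |z| > 1 for every root.
This is linear in z: 1 + (0.048) z = 0  =>  z = -1/(0.048) = -20.833333,  |z| = 20.833333.
Moduli of all roots: 20.8333.
All moduli strictly greater than 1? Yes.
Verdict: Invertible.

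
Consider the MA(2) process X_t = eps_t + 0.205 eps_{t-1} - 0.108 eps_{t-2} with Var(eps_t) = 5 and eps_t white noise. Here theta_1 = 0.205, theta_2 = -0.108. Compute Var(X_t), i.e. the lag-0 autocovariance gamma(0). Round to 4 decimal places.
\gamma(0) = 5.2684

For an MA(q) process X_t = eps_t + sum_i theta_i eps_{t-i} with
Var(eps_t) = sigma^2, the variance is
  gamma(0) = sigma^2 * (1 + sum_i theta_i^2).
  sum_i theta_i^2 = (0.205)^2 + (-0.108)^2 = 0.042025 + 0.011664 = 0.053689.
  gamma(0) = 5 * (1 + 0.053689) = 5 * 1.053689 = 5.268445, which rounds to 5.2684.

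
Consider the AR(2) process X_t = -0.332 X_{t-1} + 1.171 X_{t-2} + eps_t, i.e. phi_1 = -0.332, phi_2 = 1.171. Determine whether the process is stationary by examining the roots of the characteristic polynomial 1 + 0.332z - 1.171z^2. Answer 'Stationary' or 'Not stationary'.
\text{Not stationary}

The AR(p) characteristic polynomial is P(z) = 1 + 0.332z - 1.171z^2.
Stationarity requires all roots to lie outside the unit circle, i.e. |z| > 1 for every root.
Set 1 + (0.332) z + (-1.171) z^2 = 0, i.e. a z^2 + b z + c = 0 with a = -1.171, b = 0.332, c = 1.
Discriminant D = b^2 - 4ac = (0.332)^2 - 4*(-1.171)*1 = 0.110224 - (-4.684) = 4.794224.
D >= 0, so the roots are real: z = (-b +/- sqrt(D)) / (2a) = (-0.332 +/- 2.189572) / (-2.342).
  z_1 = (-0.332 + 2.189572) / (-2.342) = -0.7932,   |z_1| = 0.7932.
  z_2 = (-0.332 - 2.189572) / (-2.342) = 1.0767,   |z_2| = 1.0767.
Moduli of all roots: 0.7932, 1.0767.
All moduli strictly greater than 1? No.
Verdict: Not stationary.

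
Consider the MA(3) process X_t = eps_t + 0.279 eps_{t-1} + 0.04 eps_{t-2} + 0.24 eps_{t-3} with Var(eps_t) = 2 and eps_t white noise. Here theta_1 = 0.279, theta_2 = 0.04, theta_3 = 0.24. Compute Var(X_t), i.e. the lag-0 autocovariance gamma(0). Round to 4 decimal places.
\gamma(0) = 2.2741

For an MA(q) process X_t = eps_t + sum_i theta_i eps_{t-i} with
Var(eps_t) = sigma^2, the variance is
  gamma(0) = sigma^2 * (1 + sum_i theta_i^2).
  sum_i theta_i^2 = (0.279)^2 + (0.04)^2 + (0.24)^2 = 0.077841 + 0.0016 + 0.0576 = 0.137041.
  gamma(0) = 2 * (1 + 0.137041) = 2 * 1.137041 = 2.274082, which rounds to 2.2741.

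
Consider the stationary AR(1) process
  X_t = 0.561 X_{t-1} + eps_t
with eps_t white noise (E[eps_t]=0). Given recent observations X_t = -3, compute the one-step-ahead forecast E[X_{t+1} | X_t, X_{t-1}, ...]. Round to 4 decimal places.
E[X_{t+1} \mid \mathcal F_t] = -1.6830

For an AR(p) model X_t = c + sum_i phi_i X_{t-i} + eps_t, the
one-step-ahead conditional mean is
  E[X_{t+1} | X_t, ...] = c + sum_i phi_i X_{t+1-i}.
Substitute known values:
  E[X_{t+1} | ...] = (0.561) * (-3)
                   = -1.6830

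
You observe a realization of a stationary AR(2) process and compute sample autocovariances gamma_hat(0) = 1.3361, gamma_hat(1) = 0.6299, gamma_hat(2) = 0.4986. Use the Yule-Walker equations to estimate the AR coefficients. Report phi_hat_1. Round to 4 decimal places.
\hat\phi_{1} = 0.3800

The Yule-Walker equations for an AR(p) process read, in matrix form,
  Gamma_p phi = r_p,   with   (Gamma_p)_{ij} = gamma(|i - j|),
                       (r_p)_i = gamma(i),   i,j = 1..p.
Substitute the sample gammas (Toeplitz matrix and right-hand side of size 2):
  Gamma_p = [[1.3361, 0.6299], [0.6299, 1.3361]]
  r_p     = [0.6299, 0.4986]
Written out:
  1.3361 phi_1 + 0.6299 phi_2 = 0.6299
  0.6299 phi_1 + 1.3361 phi_2 = 0.4986
Solve by Cramer's rule:
  det = gamma(0)^2 - gamma(1)^2 = (1.3361)^2 - (0.6299)^2 = 1.78516321 - 0.39677401 = 1.3883892
  phi_hat_1 = [gamma(1) gamma(0) - gamma(1) gamma(2)] / det = [(0.6299)(1.3361) - (0.6299)(0.4986)] / 1.3883892 = 0.52754125 / 1.3883892 = 0.38
  phi_hat_2 = [gamma(0) gamma(2) - gamma(1)^2] / det = [(1.3361)(0.4986) - (0.6299)^2] / 1.3883892 = 0.26940545 / 1.3883892 = 0.194
So phi_hat = [0.3800, 0.1940].
Therefore phi_hat_1 = 0.3800.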